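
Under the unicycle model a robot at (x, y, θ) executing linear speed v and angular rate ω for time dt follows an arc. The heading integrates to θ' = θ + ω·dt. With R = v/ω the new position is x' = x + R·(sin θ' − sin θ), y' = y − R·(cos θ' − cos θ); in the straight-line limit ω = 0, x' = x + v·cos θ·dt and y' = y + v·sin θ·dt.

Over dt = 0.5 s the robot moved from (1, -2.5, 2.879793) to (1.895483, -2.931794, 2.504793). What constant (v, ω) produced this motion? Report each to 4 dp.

v = -2.0000, ω = -0.7500

Δθ = 2.504793 − 2.879793 = -0.375000
ω = Δθ/dt = -0.375000/0.5 = -0.7500
R = Δx/(sin θ' − sin θ) = 2.6667
v = R·ω = 2.6667·-0.7500 = -2.0000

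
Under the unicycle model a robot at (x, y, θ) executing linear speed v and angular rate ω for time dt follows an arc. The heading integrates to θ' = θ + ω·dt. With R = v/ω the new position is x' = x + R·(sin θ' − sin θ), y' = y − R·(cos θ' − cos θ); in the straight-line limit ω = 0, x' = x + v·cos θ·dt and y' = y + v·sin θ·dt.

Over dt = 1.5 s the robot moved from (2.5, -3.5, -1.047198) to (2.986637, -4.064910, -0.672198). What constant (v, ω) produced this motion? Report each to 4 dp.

v = 0.5000, ω = 0.2500

Δθ = -0.672198 − -1.047198 = 0.375000
ω = Δθ/dt = 0.375000/1.5 = 0.2500
R = −Δy/(cos θ' − cos θ) = 2.0000
v = R·ω = 2.0000·0.2500 = 0.5000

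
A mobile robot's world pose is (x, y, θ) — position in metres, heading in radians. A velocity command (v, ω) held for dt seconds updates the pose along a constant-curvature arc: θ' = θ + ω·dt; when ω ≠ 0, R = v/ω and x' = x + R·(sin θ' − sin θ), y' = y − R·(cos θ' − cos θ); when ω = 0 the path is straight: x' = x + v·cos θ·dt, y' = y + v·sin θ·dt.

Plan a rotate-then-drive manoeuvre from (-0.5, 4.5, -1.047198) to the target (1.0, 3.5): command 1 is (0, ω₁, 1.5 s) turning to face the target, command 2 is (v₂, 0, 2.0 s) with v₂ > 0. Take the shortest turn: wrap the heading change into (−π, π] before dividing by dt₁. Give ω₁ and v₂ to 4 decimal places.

ω₁ = 0.3061, v₂ = 0.9014

heading to target = atan2(3.5−4.5, 1−-0.5) = -0.5880
Δθ = wrap(-0.5880 − -1.0472) = 0.4592; ω₁ = Δθ/dt₁ = 0.3061
distance = √((1−-0.5)² + (3.5−4.5)²) = 1.8028; v₂ = distance/dt₂ = 0.9014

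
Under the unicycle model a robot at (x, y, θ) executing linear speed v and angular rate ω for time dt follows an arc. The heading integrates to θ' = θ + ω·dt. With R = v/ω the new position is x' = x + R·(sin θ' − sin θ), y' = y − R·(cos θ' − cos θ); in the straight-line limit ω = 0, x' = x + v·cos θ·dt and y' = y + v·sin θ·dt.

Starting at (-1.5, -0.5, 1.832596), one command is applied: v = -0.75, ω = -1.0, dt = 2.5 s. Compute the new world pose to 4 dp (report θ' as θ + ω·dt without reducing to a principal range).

(-2.6887, -1.2832, -0.6674)

θ' = 1.8326 + -1.0·2.5 = -0.6674
R = v/ω = -0.75/-1.0 = 0.7500
x' = -1.5 + 0.7500·(sin -0.6674 − sin 1.8326) = -2.6887
y' = -0.5 − 0.7500·(cos -0.6674 − cos 1.8326) = -1.2832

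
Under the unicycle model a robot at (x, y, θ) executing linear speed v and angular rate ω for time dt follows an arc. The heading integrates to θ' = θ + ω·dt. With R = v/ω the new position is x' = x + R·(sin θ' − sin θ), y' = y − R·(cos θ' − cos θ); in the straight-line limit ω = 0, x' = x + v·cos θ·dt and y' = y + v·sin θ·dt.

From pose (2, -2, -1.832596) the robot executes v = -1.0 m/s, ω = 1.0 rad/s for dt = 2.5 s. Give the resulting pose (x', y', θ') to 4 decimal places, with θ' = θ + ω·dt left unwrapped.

(0.4151, -0.9557, 0.6674)

θ' = -1.8326 + 1.0·2.5 = 0.6674
R = v/ω = -1.0/1.0 = -1.0000
x' = 2 + -1.0000·(sin 0.6674 − sin -1.8326) = 0.4151
y' = -2 − -1.0000·(cos 0.6674 − cos -1.8326) = -0.9557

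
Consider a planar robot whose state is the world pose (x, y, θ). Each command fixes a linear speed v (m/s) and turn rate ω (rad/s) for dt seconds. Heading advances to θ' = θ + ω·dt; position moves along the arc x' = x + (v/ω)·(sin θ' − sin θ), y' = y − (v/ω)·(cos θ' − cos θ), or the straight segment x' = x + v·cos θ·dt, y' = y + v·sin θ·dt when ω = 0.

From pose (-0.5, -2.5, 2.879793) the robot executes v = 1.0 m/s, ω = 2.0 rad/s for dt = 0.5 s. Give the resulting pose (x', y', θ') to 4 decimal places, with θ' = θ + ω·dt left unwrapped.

θ' = 2.8798 + 2.0·0.5 = 3.8798
R = v/ω = 1.0/2.0 = 0.5000
x' = -0.5 + 0.5000·(sin 3.8798 − sin 2.8798) = -0.9659
y' = -2.5 − 0.5000·(cos 3.8798 − cos 2.8798) = -2.6131

(-0.9659, -2.6131, 3.8798)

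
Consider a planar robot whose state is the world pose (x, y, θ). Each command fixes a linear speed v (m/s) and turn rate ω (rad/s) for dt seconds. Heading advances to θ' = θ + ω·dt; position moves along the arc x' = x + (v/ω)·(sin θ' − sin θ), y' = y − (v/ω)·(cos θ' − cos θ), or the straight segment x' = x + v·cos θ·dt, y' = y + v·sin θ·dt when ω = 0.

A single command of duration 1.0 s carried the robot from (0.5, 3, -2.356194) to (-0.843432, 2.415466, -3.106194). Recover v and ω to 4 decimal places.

v = 1.5000, ω = -0.7500

Δθ = -3.106194 − -2.356194 = -0.750000
ω = Δθ/dt = -0.750000/1.0 = -0.7500
R = Δx/(sin θ' − sin θ) = -2.0000
v = R·ω = -2.0000·-0.7500 = 1.5000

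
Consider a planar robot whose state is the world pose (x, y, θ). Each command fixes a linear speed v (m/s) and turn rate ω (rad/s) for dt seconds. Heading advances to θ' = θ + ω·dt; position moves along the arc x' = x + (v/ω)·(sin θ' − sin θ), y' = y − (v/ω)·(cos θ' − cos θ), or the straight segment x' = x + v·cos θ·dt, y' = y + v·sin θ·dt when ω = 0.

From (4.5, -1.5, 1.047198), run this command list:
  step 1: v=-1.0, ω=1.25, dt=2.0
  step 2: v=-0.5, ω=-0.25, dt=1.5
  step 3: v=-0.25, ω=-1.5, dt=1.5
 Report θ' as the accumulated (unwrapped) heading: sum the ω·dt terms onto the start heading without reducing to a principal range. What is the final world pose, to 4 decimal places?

step 1: θ'=3.5472 (R=-0.8000) → pose (5.5085, -2.6351, 3.5472)
step 2: θ'=3.1722 (R=2.0000) → pose (6.2364, -2.4738, 3.1722)
step 3: θ'=0.9222 (R=0.1667) → pose (6.3744, -2.7410, 0.9222)

(6.3744, -2.7410, 0.9222)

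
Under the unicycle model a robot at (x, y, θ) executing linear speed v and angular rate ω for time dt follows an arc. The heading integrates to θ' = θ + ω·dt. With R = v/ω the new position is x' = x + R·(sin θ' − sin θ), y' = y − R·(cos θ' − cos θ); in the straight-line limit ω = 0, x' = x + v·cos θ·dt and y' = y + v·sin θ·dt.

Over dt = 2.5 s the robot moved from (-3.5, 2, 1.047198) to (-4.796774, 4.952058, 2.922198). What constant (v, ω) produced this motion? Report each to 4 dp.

v = 1.5000, ω = 0.7500

Δθ = 2.922198 − 1.047198 = 1.875000
ω = Δθ/dt = 1.875000/2.5 = 0.7500
R = −Δy/(cos θ' − cos θ) = 2.0000
v = R·ω = 2.0000·0.7500 = 1.5000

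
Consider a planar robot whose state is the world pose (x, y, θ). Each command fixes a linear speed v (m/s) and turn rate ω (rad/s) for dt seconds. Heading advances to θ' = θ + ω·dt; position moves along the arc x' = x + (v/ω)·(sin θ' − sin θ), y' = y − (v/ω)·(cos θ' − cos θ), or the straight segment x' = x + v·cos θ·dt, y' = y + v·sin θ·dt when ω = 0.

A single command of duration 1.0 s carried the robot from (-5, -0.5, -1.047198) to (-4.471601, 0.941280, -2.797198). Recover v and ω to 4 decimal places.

v = -1.7500, ω = -1.7500

Δθ = -2.797198 − -1.047198 = -1.750000
ω = Δθ/dt = -1.750000/1.0 = -1.7500
R = −Δy/(cos θ' − cos θ) = 1.0000
v = R·ω = 1.0000·-1.7500 = -1.7500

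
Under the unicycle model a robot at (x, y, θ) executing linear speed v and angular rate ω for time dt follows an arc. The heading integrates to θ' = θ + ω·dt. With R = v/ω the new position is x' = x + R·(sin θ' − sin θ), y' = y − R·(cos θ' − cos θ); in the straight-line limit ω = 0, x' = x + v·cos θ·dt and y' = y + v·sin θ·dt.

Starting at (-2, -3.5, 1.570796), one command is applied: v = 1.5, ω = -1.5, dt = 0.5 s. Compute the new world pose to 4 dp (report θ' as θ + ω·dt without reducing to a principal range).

(-1.7317, -2.8184, 0.8208)

θ' = 1.5708 + -1.5·0.5 = 0.8208
R = v/ω = 1.5/-1.5 = -1.0000
x' = -2 + -1.0000·(sin 0.8208 − sin 1.5708) = -1.7317
y' = -3.5 − -1.0000·(cos 0.8208 − cos 1.5708) = -2.8184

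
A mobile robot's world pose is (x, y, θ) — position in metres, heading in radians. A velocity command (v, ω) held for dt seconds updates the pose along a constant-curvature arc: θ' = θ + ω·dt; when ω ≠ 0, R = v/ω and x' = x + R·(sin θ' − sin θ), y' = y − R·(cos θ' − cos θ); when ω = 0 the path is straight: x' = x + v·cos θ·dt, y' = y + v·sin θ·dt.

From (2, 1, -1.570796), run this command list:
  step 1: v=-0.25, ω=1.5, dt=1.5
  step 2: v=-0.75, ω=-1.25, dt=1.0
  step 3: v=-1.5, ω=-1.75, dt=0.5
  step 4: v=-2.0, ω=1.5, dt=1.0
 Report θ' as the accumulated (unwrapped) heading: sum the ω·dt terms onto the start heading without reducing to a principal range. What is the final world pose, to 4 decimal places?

step 1: θ'=0.6792 (R=-0.1667) → pose (1.7286, 1.1297, 0.6792)
step 2: θ'=-0.5708 (R=0.6000) → pose (1.0276, 1.0916, -0.5708)
step 3: θ'=-1.4458 (R=0.8571) → pose (0.6402, 1.7060, -1.4458)
step 4: θ'=0.0542 (R=-1.3333) → pose (-0.7550, 2.8712, 0.0542)

(-0.7550, 2.8712, 0.0542)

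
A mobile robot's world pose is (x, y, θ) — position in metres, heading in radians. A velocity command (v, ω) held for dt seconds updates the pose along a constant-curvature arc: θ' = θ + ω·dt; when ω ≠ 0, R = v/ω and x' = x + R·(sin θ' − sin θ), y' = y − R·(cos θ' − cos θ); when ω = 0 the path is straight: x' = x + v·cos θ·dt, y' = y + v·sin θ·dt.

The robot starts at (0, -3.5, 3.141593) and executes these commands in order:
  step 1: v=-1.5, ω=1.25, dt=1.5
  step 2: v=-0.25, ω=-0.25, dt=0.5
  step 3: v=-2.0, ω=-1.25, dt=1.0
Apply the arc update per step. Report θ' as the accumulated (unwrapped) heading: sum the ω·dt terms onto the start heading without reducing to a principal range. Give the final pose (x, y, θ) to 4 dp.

step 1: θ'=5.0166 (R=-1.2000) → pose (1.1449, -1.9406, 5.0166)
step 2: θ'=4.8916 (R=1.0000) → pose (1.1150, -1.8193, 4.8916)
step 3: θ'=3.6416 (R=1.6000) → pose (1.9223, -0.1299, 3.6416)

(1.9223, -0.1299, 3.6416)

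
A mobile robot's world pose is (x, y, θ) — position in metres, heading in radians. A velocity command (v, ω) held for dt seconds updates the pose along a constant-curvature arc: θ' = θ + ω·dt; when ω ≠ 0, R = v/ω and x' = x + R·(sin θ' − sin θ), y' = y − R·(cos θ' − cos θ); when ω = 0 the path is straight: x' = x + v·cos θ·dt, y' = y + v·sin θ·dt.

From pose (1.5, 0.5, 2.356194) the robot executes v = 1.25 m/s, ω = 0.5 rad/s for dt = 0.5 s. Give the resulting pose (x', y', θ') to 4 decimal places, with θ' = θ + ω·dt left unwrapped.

(1.0077, 0.8824, 2.6062)

θ' = 2.3562 + 0.5·0.5 = 2.6062
R = v/ω = 1.25/0.5 = 2.5000
x' = 1.5 + 2.5000·(sin 2.6062 − sin 2.3562) = 1.0077
y' = 0.5 − 2.5000·(cos 2.6062 − cos 2.3562) = 0.8824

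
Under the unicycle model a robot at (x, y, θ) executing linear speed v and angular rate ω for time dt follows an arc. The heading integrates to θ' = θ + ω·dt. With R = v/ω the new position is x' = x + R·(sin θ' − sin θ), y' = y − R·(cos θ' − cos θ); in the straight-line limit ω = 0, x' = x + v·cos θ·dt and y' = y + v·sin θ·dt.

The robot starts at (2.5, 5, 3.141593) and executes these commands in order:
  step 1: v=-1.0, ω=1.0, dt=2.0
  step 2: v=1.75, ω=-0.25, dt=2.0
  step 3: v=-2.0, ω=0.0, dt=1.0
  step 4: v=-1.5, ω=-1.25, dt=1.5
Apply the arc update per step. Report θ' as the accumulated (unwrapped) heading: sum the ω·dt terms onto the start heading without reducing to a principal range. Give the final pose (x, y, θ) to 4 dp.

(5.8047, 6.0347, 2.7666)

step 1: θ'=5.1416 (R=-1.0000) → pose (3.4093, 6.4161, 5.1416)
step 2: θ'=4.6416 (R=-7.0000) → pose (4.0267, 3.0080, 4.6416)
step 3: θ'=4.6416 (straight) → pose (4.1682, 5.0029, 4.6416)
step 4: θ'=2.7666 (R=1.2000) → pose (5.8047, 6.0347, 2.7666)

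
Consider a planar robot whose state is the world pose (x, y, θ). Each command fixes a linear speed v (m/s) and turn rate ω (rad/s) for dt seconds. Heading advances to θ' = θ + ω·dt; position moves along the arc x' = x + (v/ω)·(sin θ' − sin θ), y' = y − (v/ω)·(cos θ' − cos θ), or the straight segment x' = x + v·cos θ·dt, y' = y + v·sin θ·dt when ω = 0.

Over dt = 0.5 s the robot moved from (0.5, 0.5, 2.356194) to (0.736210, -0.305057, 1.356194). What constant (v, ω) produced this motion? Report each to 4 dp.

v = -1.7500, ω = -2.0000

Δθ = 1.356194 − 2.356194 = -1.000000
ω = Δθ/dt = -1.000000/0.5 = -2.0000
R = −Δy/(cos θ' − cos θ) = 0.8750
v = R·ω = 0.8750·-2.0000 = -1.7500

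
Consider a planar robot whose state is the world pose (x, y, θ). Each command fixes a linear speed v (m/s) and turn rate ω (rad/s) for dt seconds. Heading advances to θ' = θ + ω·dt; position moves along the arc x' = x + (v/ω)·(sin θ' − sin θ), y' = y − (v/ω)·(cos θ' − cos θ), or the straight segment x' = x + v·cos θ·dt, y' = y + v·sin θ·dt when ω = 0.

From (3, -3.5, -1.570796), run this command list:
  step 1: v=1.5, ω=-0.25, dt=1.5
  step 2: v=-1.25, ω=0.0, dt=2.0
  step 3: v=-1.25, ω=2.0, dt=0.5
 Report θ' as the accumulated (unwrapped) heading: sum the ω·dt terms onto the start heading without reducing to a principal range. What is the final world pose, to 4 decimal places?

(3.4240, -2.7768, -0.9458)

step 1: θ'=-1.9458 (R=-6.0000) → pose (2.5830, -5.6976, -1.9458)
step 2: θ'=-1.9458 (straight) → pose (3.4987, -3.3714, -1.9458)
step 3: θ'=-0.9458 (R=-0.6250) → pose (3.4240, -2.7768, -0.9458)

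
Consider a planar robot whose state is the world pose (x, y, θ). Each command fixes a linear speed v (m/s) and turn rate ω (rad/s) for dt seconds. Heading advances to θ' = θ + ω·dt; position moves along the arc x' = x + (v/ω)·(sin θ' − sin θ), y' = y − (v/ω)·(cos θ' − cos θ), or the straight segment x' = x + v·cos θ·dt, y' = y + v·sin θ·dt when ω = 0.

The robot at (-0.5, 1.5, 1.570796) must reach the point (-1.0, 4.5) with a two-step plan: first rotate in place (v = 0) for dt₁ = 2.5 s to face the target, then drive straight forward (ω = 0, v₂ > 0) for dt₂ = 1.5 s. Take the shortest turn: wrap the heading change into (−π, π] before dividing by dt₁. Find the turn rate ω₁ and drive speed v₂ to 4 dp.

ω₁ = 0.0661, v₂ = 2.0276

heading to target = atan2(4.5−1.5, -1−-0.5) = 1.7359
Δθ = wrap(1.7359 − 1.5708) = 0.1651; ω₁ = Δθ/dt₁ = 0.0661
distance = √((-1−-0.5)² + (4.5−1.5)²) = 3.0414; v₂ = distance/dt₂ = 2.0276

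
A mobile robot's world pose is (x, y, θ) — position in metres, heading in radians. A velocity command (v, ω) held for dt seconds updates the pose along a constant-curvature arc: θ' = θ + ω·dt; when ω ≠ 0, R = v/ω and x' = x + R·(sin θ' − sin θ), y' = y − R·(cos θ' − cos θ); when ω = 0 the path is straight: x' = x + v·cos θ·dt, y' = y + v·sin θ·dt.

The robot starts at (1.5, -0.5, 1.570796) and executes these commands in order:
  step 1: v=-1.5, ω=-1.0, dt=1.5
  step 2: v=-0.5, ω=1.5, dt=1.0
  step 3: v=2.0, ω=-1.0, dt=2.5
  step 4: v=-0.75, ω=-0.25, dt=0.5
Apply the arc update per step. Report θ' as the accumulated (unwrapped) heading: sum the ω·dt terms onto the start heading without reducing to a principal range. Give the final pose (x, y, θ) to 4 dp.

(3.1935, -0.8181, -1.0542)

step 1: θ'=0.0708 (R=1.5000) → pose (0.1061, -1.9962, 0.0708)
step 2: θ'=1.5708 (R=-0.3333) → pose (-0.2036, -2.3287, 1.5708)
step 3: θ'=-0.9292 (R=-2.0000) → pose (3.3986, -1.1318, -0.9292)
step 4: θ'=-1.0542 (R=3.0000) → pose (3.1935, -0.8181, -1.0542)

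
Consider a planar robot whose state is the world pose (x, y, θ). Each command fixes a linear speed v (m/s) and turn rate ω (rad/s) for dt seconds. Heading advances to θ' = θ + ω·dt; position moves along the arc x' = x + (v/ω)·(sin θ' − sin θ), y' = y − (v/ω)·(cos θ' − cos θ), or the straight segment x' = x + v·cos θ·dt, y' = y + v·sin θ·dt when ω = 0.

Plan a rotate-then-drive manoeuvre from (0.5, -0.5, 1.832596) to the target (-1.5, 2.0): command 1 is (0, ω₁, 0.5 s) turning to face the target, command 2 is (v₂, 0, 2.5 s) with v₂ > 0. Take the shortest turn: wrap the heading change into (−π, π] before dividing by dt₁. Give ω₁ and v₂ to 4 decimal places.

ω₁ = 0.8259, v₂ = 1.2806

heading to target = atan2(2−-0.5, -1.5−0.5) = 2.2455
Δθ = wrap(2.2455 − 1.8326) = 0.4129; ω₁ = Δθ/dt₁ = 0.8259
distance = √((-1.5−0.5)² + (2−-0.5)²) = 3.2016; v₂ = distance/dt₂ = 1.2806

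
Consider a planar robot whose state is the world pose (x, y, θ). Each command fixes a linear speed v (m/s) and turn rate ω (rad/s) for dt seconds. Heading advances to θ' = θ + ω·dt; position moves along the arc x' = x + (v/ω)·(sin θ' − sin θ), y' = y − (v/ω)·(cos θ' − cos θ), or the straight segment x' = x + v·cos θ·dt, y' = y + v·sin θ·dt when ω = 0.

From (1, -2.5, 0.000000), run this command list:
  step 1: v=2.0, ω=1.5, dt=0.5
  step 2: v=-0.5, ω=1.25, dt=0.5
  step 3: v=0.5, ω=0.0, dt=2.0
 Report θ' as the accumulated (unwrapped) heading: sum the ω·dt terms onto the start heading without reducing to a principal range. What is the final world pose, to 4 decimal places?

step 1: θ'=0.7500 (R=1.3333) → pose (1.9089, -2.1423, 0.7500)
step 2: θ'=1.3750 (R=-0.4000) → pose (1.7891, -2.3571, 1.3750)
step 3: θ'=1.3750 (straight) → pose (1.9837, -1.3762, 1.3750)

(1.9837, -1.3762, 1.3750)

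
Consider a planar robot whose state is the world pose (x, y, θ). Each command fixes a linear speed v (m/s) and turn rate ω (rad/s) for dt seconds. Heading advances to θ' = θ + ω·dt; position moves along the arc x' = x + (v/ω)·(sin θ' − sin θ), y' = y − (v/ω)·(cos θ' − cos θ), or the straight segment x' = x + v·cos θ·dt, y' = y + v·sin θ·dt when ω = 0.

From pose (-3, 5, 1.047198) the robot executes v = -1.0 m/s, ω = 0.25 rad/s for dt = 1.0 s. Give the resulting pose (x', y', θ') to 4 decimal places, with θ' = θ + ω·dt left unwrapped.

θ' = 1.0472 + 0.25·1.0 = 1.2972
R = v/ω = -1.0/0.25 = -4.0000
x' = -3 + -4.0000·(sin 1.2972 − sin 1.0472) = -3.3871
y' = 5 − -4.0000·(cos 1.2972 − cos 1.0472) = 4.0808

(-3.3871, 4.0808, 1.2972)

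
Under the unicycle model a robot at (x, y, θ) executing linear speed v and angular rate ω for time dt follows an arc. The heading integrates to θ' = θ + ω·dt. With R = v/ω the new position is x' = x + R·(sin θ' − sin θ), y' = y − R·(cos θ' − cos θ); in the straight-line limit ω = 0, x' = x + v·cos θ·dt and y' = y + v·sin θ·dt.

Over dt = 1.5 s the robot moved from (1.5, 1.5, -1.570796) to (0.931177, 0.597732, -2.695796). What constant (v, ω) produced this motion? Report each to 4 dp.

v = 0.7500, ω = -0.7500

Δθ = -2.695796 − -1.570796 = -1.125000
ω = Δθ/dt = -1.125000/1.5 = -0.7500
R = −Δy/(cos θ' − cos θ) = -1.0000
v = R·ω = -1.0000·-0.7500 = 0.7500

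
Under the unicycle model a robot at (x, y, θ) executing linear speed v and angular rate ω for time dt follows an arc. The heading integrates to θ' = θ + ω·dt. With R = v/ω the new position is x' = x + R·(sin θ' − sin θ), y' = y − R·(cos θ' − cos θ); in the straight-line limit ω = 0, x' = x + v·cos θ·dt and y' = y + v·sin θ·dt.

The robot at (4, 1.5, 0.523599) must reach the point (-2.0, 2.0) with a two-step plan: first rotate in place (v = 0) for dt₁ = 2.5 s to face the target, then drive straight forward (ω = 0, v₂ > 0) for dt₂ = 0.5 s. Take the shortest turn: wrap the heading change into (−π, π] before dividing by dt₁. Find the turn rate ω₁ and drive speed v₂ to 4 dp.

ω₁ = 1.0139, v₂ = 12.0416

heading to target = atan2(2−1.5, -2−4) = 3.0585
Δθ = wrap(3.0585 − 0.5236) = 2.5349; ω₁ = Δθ/dt₁ = 1.0139
distance = √((-2−4)² + (2−1.5)²) = 6.0208; v₂ = distance/dt₂ = 12.0416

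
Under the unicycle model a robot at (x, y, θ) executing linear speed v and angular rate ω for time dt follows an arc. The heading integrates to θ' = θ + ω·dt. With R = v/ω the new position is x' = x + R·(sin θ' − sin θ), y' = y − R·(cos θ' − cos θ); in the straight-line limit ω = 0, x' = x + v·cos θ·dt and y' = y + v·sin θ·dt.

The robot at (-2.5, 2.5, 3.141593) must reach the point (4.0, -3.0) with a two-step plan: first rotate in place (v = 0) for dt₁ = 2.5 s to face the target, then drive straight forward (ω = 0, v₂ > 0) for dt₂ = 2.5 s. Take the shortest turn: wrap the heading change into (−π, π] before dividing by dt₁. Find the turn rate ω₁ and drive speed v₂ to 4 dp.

ω₁ = 0.9757, v₂ = 3.4059

heading to target = atan2(-3−2.5, 4−-2.5) = -0.7023
Δθ = wrap(-0.7023 − 3.1416) = 2.4393; ω₁ = Δθ/dt₁ = 0.9757
distance = √((4−-2.5)² + (-3−2.5)²) = 8.5147; v₂ = distance/dt₂ = 3.4059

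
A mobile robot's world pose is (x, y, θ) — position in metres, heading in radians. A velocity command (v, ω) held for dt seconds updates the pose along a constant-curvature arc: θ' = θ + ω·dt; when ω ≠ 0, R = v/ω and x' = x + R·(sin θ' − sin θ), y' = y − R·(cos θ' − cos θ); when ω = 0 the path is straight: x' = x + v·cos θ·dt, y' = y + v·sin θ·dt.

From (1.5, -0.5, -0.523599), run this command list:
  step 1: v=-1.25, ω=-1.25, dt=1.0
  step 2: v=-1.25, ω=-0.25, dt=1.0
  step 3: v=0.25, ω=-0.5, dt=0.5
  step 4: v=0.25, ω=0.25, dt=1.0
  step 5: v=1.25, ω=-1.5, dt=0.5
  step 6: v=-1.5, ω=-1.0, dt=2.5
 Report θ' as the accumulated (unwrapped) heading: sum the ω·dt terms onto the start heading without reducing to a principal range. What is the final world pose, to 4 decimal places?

step 1: θ'=-1.7736 (R=1.0000) → pose (1.0205, 0.5674, -1.7736)
step 2: θ'=-2.0236 (R=5.0000) → pose (1.4219, 1.7478, -2.0236)
step 3: θ'=-2.2736 (R=-0.5000) → pose (1.3538, 1.6434, -2.2736)
step 4: θ'=-2.0236 (R=1.0000) → pose (1.2176, 1.4345, -2.0236)
step 5: θ'=-2.7736 (R=-0.8333) → pose (0.7680, 1.0215, -2.7736)
step 6: θ'=-5.2736 (R=1.5000) → pose (2.5776, -1.1764, -5.2736)

(2.5776, -1.1764, -5.2736)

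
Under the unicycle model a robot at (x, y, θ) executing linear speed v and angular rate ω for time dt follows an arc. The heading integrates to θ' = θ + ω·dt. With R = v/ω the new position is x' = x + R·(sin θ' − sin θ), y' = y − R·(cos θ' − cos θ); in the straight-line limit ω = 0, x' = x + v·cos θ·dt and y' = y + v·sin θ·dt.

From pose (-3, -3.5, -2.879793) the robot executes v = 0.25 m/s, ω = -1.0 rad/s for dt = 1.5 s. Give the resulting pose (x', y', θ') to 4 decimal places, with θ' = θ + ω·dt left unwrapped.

θ' = -2.8798 + -1.0·1.5 = -4.3798
R = v/ω = 0.25/-1.0 = -0.2500
x' = -3 + -0.2500·(sin -4.3798 − sin -2.8798) = -3.3010
y' = -3.5 − -0.2500·(cos -4.3798 − cos -2.8798) = -3.3401

(-3.3010, -3.3401, -4.3798)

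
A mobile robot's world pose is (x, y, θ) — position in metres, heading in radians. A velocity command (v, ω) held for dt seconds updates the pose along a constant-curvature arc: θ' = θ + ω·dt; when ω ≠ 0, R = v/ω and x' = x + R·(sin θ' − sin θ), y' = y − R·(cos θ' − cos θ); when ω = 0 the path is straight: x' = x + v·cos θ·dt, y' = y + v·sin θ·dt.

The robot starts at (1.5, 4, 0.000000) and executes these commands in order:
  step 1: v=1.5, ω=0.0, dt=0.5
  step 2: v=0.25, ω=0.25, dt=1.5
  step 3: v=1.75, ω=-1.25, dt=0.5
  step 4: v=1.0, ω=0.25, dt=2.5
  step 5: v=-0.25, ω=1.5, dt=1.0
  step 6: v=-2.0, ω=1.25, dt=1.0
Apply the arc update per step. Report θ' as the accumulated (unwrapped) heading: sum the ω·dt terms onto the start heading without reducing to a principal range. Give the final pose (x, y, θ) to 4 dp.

step 1: θ'=0.0000 (straight) → pose (2.2500, 4.0000, 0.0000)
step 2: θ'=0.3750 (R=1.0000) → pose (2.6163, 4.0695, 0.3750)
step 3: θ'=-0.2500 (R=-1.4000) → pose (3.4754, 4.1233, -0.2500)
step 4: θ'=0.3750 (R=4.0000) → pose (5.9301, 4.2769, 0.3750)
step 5: θ'=1.8750 (R=-0.1667) → pose (5.8322, 4.0719, 1.8750)
step 6: θ'=3.1250 (R=-1.6000) → pose (7.3321, 2.9513, 3.1250)

(7.3321, 2.9513, 3.1250)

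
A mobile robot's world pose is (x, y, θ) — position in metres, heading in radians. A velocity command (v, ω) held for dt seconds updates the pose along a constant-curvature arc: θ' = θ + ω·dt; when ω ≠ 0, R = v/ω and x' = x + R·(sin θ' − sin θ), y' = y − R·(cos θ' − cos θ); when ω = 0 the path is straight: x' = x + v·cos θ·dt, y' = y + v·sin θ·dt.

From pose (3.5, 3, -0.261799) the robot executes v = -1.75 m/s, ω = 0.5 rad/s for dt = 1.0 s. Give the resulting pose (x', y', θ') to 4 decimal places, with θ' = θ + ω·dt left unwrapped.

(1.7683, 3.0204, 0.2382)

θ' = -0.2618 + 0.5·1.0 = 0.2382
R = v/ω = -1.75/0.5 = -3.5000
x' = 3.5 + -3.5000·(sin 0.2382 − sin -0.2618) = 1.7683
y' = 3 − -3.5000·(cos 0.2382 − cos -0.2618) = 3.0204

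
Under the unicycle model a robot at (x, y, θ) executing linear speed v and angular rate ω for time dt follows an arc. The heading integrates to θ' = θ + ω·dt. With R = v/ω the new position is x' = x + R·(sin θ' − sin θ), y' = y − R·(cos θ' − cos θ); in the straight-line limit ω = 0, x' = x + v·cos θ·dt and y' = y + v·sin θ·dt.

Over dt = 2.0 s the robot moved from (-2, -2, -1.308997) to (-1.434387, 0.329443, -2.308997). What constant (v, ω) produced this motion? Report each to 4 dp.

Δθ = -2.308997 − -1.308997 = -1.000000
ω = Δθ/dt = -1.000000/2.0 = -0.5000
R = −Δy/(cos θ' − cos θ) = 2.5000
v = R·ω = 2.5000·-0.5000 = -1.2500

v = -1.2500, ω = -0.5000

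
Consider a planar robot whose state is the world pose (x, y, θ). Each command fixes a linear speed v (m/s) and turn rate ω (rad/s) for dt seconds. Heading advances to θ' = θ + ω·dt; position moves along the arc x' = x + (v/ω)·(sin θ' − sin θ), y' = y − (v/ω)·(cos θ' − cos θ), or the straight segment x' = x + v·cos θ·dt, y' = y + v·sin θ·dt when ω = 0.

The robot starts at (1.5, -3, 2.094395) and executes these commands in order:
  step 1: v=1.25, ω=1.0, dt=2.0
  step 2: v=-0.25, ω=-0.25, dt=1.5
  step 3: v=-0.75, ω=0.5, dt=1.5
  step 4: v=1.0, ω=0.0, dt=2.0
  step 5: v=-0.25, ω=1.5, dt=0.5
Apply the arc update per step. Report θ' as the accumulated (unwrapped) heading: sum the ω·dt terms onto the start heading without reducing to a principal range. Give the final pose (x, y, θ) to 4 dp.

(-0.1931, -3.5671, 5.2194)

step 1: θ'=4.0944 (R=1.2500) → pose (-0.6013, -2.9007, 4.0944)
step 2: θ'=3.7194 (R=1.0000) → pose (-0.3325, -2.6425, 3.7194)
step 3: θ'=4.4694 (R=-1.5000) → pose (0.3042, -1.7469, 4.4694)
step 4: θ'=4.4694 (straight) → pose (-0.1770, -3.6881, 4.4694)
step 5: θ'=5.2194 (R=-0.1667) → pose (-0.1931, -3.5671, 5.2194)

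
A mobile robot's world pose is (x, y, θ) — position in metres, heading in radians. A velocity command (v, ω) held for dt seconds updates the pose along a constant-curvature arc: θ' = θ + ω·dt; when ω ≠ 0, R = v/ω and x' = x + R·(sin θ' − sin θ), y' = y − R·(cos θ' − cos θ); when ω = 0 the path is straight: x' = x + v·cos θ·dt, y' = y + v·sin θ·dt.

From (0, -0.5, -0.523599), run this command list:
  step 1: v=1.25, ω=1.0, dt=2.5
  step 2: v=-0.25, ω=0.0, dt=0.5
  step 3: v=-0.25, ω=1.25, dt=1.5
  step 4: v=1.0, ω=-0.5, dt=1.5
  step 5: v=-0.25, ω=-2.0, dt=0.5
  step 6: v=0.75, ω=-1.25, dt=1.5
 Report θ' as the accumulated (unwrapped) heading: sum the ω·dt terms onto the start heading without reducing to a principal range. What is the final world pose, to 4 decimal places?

(1.2389, 1.2334, 0.2264)

step 1: θ'=1.9764 (R=1.2500) → pose (1.7736, 1.0757, 1.9764)
step 2: θ'=1.9764 (straight) → pose (1.8229, 0.9609, 1.9764)
step 3: θ'=3.8514 (R=-0.2000) → pose (2.1370, 0.8881, 3.8514)
step 4: θ'=3.1014 (R=-2.0000) → pose (0.7533, 0.4067, 3.1014)
step 5: θ'=2.1014 (R=0.1250) → pose (0.8561, 0.3451, 2.1014)
step 6: θ'=0.2264 (R=-0.6000) → pose (1.2389, 1.2334, 0.2264)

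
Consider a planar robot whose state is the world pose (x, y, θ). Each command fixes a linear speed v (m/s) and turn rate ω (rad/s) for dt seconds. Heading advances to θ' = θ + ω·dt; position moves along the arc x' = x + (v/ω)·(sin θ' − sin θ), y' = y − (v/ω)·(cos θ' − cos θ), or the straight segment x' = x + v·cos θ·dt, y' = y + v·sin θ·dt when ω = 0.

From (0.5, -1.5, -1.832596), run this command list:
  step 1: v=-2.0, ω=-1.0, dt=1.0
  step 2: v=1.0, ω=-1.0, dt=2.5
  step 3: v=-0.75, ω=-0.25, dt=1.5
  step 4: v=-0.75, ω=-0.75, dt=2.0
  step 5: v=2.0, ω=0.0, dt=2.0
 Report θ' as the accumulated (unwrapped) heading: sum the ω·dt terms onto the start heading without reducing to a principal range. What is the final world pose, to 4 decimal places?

(0.9641, -2.3080, -7.2076)

step 1: θ'=-2.8326 (R=2.0000) → pose (1.8236, -0.1124, -2.8326)
step 2: θ'=-5.3326 (R=-1.0000) → pose (0.7058, 1.4215, -5.3326)
step 3: θ'=-5.7076 (R=3.0000) → pose (-0.1025, 0.6485, -5.7076)
step 4: θ'=-7.2076 (R=1.0000) → pose (-1.4451, 0.8850, -7.2076)
step 5: θ'=-7.2076 (straight) → pose (0.9641, -2.3080, -7.2076)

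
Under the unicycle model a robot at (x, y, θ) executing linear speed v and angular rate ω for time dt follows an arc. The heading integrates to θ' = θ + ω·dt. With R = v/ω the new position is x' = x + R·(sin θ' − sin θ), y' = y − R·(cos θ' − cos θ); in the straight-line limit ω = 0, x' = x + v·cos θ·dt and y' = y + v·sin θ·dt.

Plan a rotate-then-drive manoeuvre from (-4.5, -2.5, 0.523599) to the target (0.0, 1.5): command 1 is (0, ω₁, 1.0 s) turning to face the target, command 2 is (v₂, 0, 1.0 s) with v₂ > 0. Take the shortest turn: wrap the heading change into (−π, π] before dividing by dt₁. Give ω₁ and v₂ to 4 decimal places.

heading to target = atan2(1.5−-2.5, 0−-4.5) = 0.7266
Δθ = wrap(0.7266 − 0.5236) = 0.2030; ω₁ = Δθ/dt₁ = 0.2030
distance = √((0−-4.5)² + (1.5−-2.5)²) = 6.0208; v₂ = distance/dt₂ = 6.0208

ω₁ = 0.2030, v₂ = 6.0208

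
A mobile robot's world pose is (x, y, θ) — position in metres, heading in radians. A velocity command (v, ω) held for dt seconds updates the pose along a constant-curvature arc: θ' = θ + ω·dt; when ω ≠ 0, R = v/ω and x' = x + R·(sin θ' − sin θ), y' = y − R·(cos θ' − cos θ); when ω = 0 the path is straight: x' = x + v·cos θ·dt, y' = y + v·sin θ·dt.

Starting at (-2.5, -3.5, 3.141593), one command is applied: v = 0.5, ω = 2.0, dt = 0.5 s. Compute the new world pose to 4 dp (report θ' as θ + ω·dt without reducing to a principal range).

θ' = 3.1416 + 2.0·0.5 = 4.1416
R = v/ω = 0.5/2.0 = 0.2500
x' = -2.5 + 0.2500·(sin 4.1416 − sin 3.1416) = -2.7104
y' = -3.5 − 0.2500·(cos 4.1416 − cos 3.1416) = -3.6149

(-2.7104, -3.6149, 4.1416)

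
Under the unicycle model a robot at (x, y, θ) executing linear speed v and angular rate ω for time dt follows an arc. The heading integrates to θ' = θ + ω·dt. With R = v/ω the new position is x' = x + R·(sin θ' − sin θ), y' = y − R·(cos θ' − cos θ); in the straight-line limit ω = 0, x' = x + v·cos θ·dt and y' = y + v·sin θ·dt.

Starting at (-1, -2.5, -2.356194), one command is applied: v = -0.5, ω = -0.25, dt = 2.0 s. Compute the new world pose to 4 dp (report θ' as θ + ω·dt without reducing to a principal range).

θ' = -2.3562 + -0.25·2.0 = -2.8562
R = v/ω = -0.5/-0.25 = 2.0000
x' = -1 + 2.0000·(sin -2.8562 − sin -2.3562) = -0.1489
y' = -2.5 − 2.0000·(cos -2.8562 − cos -2.3562) = -1.9951

(-0.1489, -1.9951, -2.8562)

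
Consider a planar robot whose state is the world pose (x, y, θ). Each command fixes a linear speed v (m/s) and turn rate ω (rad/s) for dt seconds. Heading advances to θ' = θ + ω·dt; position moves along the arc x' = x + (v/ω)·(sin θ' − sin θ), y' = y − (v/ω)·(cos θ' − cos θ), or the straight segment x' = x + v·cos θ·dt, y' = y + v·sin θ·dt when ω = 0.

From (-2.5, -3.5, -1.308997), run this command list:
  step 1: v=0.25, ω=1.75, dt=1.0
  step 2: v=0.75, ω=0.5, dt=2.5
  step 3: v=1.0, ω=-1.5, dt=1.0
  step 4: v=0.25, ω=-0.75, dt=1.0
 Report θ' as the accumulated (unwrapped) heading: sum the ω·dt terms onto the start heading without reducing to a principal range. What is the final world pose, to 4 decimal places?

(-0.6768, -1.3660, -0.5590)

step 1: θ'=0.4410 (R=0.1429) → pose (-2.3010, -3.5922, 0.4410)
step 2: θ'=1.6910 (R=1.5000) → pose (-1.4521, -2.0559, 1.6910)
step 3: θ'=0.1910 (R=-0.6667) → pose (-0.9168, -1.3214, 0.1910)
step 4: θ'=-0.5590 (R=-0.3333) → pose (-0.6768, -1.3660, -0.5590)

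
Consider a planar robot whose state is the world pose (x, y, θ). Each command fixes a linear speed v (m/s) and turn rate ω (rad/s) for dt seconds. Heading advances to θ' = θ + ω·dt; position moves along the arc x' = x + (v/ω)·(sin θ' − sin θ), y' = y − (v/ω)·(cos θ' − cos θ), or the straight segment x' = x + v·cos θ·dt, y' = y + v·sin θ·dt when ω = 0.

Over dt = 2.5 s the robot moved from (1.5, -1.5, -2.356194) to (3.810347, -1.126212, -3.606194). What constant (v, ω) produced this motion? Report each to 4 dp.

v = -1.0000, ω = -0.5000

Δθ = -3.606194 − -2.356194 = -1.250000
ω = Δθ/dt = -1.250000/2.5 = -0.5000
R = Δx/(sin θ' − sin θ) = 2.0000
v = R·ω = 2.0000·-0.5000 = -1.0000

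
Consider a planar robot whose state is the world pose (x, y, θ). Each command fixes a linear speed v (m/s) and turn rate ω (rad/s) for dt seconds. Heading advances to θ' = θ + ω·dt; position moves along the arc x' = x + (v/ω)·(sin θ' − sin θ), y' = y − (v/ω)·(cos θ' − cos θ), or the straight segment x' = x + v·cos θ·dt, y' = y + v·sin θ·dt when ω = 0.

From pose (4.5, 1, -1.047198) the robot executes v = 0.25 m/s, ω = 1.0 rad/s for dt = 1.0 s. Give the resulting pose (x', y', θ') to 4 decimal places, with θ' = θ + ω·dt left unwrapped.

(4.7047, 0.8753, -0.0472)

θ' = -1.0472 + 1.0·1.0 = -0.0472
R = v/ω = 0.25/1.0 = 0.2500
x' = 4.5 + 0.2500·(sin -0.0472 − sin -1.0472) = 4.7047
y' = 1 − 0.2500·(cos -0.0472 − cos -1.0472) = 0.8753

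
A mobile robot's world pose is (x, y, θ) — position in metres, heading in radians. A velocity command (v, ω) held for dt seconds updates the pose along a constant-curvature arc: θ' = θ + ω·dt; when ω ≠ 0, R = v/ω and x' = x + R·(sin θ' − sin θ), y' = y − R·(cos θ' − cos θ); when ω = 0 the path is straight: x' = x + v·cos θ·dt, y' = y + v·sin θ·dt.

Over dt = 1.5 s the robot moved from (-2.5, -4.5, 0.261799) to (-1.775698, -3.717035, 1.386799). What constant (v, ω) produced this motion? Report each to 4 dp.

v = 0.7500, ω = 0.7500

Δθ = 1.386799 − 0.261799 = 1.125000
ω = Δθ/dt = 1.125000/1.5 = 0.7500
R = −Δy/(cos θ' − cos θ) = 1.0000
v = R·ω = 1.0000·0.7500 = 0.7500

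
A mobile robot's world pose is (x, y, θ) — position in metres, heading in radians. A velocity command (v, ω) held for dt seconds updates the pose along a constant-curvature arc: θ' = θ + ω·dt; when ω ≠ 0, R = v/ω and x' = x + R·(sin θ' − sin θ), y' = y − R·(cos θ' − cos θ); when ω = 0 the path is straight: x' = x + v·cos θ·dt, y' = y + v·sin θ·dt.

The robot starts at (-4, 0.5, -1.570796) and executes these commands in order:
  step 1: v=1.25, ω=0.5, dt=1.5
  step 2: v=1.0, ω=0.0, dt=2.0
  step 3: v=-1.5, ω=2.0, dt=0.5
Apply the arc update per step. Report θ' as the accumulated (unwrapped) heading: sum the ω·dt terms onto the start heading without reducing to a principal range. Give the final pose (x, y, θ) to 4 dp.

(-2.6484, -2.4407, 0.1792)

step 1: θ'=-0.8208 (R=2.5000) → pose (-3.3292, -1.2041, -0.8208)
step 2: θ'=-0.8208 (straight) → pose (-1.9659, -2.6675, -0.8208)
step 3: θ'=0.1792 (R=-0.7500) → pose (-2.6484, -2.4407, 0.1792)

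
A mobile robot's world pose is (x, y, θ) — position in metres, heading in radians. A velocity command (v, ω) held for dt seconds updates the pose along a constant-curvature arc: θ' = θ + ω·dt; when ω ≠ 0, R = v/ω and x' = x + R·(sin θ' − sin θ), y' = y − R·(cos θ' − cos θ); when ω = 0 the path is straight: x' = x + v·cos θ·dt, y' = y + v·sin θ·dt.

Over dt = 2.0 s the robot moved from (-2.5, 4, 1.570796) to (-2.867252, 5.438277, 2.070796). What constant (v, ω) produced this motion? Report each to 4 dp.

Δθ = 2.070796 − 1.570796 = 0.500000
ω = Δθ/dt = 0.500000/2.0 = 0.2500
R = −Δy/(cos θ' − cos θ) = 3.0000
v = R·ω = 3.0000·0.2500 = 0.7500

v = 0.7500, ω = 0.2500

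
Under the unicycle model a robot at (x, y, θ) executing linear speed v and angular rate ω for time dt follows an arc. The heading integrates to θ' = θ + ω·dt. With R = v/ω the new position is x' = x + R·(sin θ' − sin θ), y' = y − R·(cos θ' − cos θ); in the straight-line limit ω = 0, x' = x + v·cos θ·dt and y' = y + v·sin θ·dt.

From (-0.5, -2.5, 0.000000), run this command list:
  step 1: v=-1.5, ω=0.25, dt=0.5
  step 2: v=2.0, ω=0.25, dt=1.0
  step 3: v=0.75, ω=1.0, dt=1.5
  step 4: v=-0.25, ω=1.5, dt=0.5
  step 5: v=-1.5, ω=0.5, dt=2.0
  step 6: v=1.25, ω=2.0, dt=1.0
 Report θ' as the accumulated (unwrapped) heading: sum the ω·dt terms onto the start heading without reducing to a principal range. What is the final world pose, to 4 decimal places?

(3.9866, -2.3213, 5.6250)

step 1: θ'=0.1250 (R=-6.0000) → pose (-1.2480, -2.5468, 0.1250)
step 2: θ'=0.3750 (R=8.0000) → pose (0.6847, -2.0533, 0.3750)
step 3: θ'=1.8750 (R=0.7500) → pose (1.1256, -1.1308, 1.8750)
step 4: θ'=2.6250 (R=-0.1667) → pose (1.2023, -1.2258, 2.6250)
step 5: θ'=3.6250 (R=-3.0000) → pose (4.0784, -1.2735, 3.6250)
step 6: θ'=5.6250 (R=0.6250) → pose (3.9866, -2.3213, 5.6250)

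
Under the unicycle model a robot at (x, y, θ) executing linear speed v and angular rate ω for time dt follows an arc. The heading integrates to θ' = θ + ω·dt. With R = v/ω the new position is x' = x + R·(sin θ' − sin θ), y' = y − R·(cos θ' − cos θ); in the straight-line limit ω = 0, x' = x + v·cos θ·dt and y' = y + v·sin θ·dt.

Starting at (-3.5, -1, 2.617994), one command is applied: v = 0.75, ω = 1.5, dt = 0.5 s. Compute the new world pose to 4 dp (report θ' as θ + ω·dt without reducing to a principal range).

(-3.8622, -0.9458, 3.3680)

θ' = 2.6180 + 1.5·0.5 = 3.3680
R = v/ω = 0.75/1.5 = 0.5000
x' = -3.5 + 0.5000·(sin 3.3680 − sin 2.6180) = -3.8622
y' = -1 − 0.5000·(cos 3.3680 − cos 2.6180) = -0.9458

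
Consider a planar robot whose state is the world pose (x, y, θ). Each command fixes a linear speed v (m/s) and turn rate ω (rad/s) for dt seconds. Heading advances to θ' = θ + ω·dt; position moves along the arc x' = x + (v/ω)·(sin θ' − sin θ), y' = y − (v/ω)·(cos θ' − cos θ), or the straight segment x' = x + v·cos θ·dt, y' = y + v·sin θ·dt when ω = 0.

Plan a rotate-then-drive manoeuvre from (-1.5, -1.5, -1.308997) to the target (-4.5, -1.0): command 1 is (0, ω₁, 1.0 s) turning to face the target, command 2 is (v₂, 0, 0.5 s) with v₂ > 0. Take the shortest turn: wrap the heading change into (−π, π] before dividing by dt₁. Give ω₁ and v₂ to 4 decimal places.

ω₁ = -1.9977, v₂ = 6.0828

heading to target = atan2(-1−-1.5, -4.5−-1.5) = 2.9764
Δθ = wrap(2.9764 − -1.3090) = -1.9977; ω₁ = Δθ/dt₁ = -1.9977
distance = √((-4.5−-1.5)² + (-1−-1.5)²) = 3.0414; v₂ = distance/dt₂ = 6.0828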